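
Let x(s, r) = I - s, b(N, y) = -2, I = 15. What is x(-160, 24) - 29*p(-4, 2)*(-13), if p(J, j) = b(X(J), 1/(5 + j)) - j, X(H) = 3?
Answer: -1333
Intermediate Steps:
x(s, r) = 15 - s
p(J, j) = -2 - j
x(-160, 24) - 29*p(-4, 2)*(-13) = (15 - 1*(-160)) - 29*(-2 - 1*2)*(-13) = (15 + 160) - 29*(-2 - 2)*(-13) = 175 - 29*(-4)*(-13) = 175 + 116*(-13) = 175 - 1508 = -1333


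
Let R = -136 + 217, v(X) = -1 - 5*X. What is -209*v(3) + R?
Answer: 3425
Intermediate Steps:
R = 81
-209*v(3) + R = -209*(-1 - 5*3) + 81 = -209*(-1 - 15) + 81 = -209*(-16) + 81 = 3344 + 81 = 3425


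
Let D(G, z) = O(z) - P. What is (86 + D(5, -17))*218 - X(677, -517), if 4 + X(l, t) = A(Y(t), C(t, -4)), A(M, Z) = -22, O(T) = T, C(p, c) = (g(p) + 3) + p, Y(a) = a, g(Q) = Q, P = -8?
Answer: 16812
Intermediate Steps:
C(p, c) = 3 + 2*p (C(p, c) = (p + 3) + p = (3 + p) + p = 3 + 2*p)
D(G, z) = 8 + z (D(G, z) = z - 1*(-8) = z + 8 = 8 + z)
X(l, t) = -26 (X(l, t) = -4 - 22 = -26)
(86 + D(5, -17))*218 - X(677, -517) = (86 + (8 - 17))*218 - 1*(-26) = (86 - 9)*218 + 26 = 77*218 + 26 = 16786 + 26 = 16812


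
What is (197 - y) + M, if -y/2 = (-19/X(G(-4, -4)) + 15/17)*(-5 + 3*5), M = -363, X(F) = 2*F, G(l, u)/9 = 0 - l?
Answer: -47011/306 ≈ -153.63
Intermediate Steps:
G(l, u) = -9*l (G(l, u) = 9*(0 - l) = 9*(-l) = -9*l)
y = -3785/306 (y = -2*(-19/(2*(-9*(-4))) + 15/17)*(-5 + 3*5) = -2*(-19/(2*36) + 15*(1/17))*(-5 + 15) = -2*(-19/72 + 15/17)*10 = -757*10/612 = -2*3785/612 = -3785/306 ≈ -12.369)
(197 - y) + M = (197 - 1*(-3785/306)) - 363 = (197 + 3785/306) - 363 = 64067/306 - 363 = -47011/306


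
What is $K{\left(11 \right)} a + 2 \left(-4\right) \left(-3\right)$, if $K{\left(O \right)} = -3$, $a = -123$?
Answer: $393$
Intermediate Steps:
$K{\left(11 \right)} a + 2 \left(-4\right) \left(-3\right) = \left(-3\right) \left(-123\right) + 2 \left(-4\right) \left(-3\right) = 369 - -24 = 369 + 24 = 393$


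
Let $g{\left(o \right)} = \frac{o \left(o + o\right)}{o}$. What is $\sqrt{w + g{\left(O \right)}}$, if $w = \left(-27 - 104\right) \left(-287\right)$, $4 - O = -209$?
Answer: $\sqrt{38023} \approx 194.99$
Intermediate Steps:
$O = 213$ ($O = 4 - -209 = 4 + 209 = 213$)
$w = 37597$ ($w = \left(-131\right) \left(-287\right) = 37597$)
$g{\left(o \right)} = 2 o$ ($g{\left(o \right)} = \frac{o 2 o}{o} = \frac{2 o^{2}}{o} = 2 o$)
$\sqrt{w + g{\left(O \right)}} = \sqrt{37597 + 2 \cdot 213} = \sqrt{37597 + 426} = \sqrt{38023}$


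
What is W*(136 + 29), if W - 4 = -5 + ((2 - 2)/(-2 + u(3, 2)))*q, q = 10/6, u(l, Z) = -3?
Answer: -165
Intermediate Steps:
q = 5/3 (q = 10*(1/6) = 5/3 ≈ 1.6667)
W = -1 (W = 4 + (-5 + ((2 - 2)/(-2 - 3))*(5/3)) = 4 + (-5 + (0/(-5))*(5/3)) = 4 + (-5 + (0*(-1/5))*(5/3)) = 4 + (-5 + 0*(5/3)) = 4 + (-5 + 0) = 4 - 5 = -1)
W*(136 + 29) = -(136 + 29) = -1*165 = -165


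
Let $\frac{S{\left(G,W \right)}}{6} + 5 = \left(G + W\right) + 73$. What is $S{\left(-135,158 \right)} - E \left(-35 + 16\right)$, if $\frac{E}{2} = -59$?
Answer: $-1696$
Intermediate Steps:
$E = -118$ ($E = 2 \left(-59\right) = -118$)
$S{\left(G,W \right)} = 408 + 6 G + 6 W$ ($S{\left(G,W \right)} = -30 + 6 \left(\left(G + W\right) + 73\right) = -30 + 6 \left(73 + G + W\right) = -30 + \left(438 + 6 G + 6 W\right) = 408 + 6 G + 6 W$)
$S{\left(-135,158 \right)} - E \left(-35 + 16\right) = \left(408 + 6 \left(-135\right) + 6 \cdot 158\right) - - 118 \left(-35 + 16\right) = \left(408 - 810 + 948\right) - \left(-118\right) \left(-19\right) = 546 - 2242 = -1696$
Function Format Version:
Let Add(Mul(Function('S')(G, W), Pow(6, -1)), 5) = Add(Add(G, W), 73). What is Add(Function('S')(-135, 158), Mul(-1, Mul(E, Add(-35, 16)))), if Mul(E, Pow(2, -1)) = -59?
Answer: -1696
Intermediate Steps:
E = -118 (E = Mul(2, -59) = -118)
Function('S')(G, W) = Add(408, Mul(6, G), Mul(6, W)) (Function('S')(G, W) = Add(-30, Mul(6, Add(Add(G, W), 73))) = Add(-30, Mul(6, Add(73, G, W))) = Add(-30, Add(438, Mul(6, G), Mul(6, W))) = Add(408, Mul(6, G), Mul(6, W)))
Add(Function('S')(-135, 158), Mul(-1, Mul(E, Add(-35, 16)))) = Add(Add(408, Mul(6, -135), Mul(6, 158)), Mul(-1, Mul(-118, Add(-35, 16)))) = Add(Add(408, -810, 948), Mul(-1, Mul(-118, -19))) = Add(546, Mul(-1, 2242)) = Add(546, -2242) = -1696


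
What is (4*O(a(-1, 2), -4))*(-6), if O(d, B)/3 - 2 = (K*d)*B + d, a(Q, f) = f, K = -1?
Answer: -864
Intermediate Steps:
O(d, B) = 6 + 3*d - 3*B*d (O(d, B) = 6 + 3*((-d)*B + d) = 6 + 3*(-B*d + d) = 6 + 3*(d - B*d) = 6 + (3*d - 3*B*d) = 6 + 3*d - 3*B*d)
(4*O(a(-1, 2), -4))*(-6) = (4*(6 + 3*2 - 3*(-4)*2))*(-6) = (4*(6 + 6 + 24))*(-6) = (4*36)*(-6) = 144*(-6) = -864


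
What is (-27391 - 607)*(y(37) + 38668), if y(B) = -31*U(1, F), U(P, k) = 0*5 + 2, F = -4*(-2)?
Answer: -1080890788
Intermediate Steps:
F = 8
U(P, k) = 2 (U(P, k) = 0 + 2 = 2)
y(B) = -62 (y(B) = -31*2 = -62)
(-27391 - 607)*(y(37) + 38668) = (-27391 - 607)*(-62 + 38668) = -27998*38606 = -1080890788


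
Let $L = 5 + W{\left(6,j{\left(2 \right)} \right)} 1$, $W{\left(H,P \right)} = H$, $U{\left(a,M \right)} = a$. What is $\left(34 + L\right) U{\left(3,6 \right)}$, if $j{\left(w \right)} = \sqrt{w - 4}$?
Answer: $135$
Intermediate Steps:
$j{\left(w \right)} = \sqrt{-4 + w}$
$L = 11$ ($L = 5 + 6 \cdot 1 = 5 + 6 = 11$)
$\left(34 + L\right) U{\left(3,6 \right)} = \left(34 + 11\right) 3 = 45 \cdot 3 = 135$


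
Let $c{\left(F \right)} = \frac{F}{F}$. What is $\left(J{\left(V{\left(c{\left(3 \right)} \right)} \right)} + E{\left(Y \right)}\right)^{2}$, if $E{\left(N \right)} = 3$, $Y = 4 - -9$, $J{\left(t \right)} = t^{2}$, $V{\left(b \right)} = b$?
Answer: $16$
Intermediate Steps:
$c{\left(F \right)} = 1$
$Y = 13$ ($Y = 4 + 9 = 13$)
$\left(J{\left(V{\left(c{\left(3 \right)} \right)} \right)} + E{\left(Y \right)}\right)^{2} = \left(1^{2} + 3\right)^{2} = \left(1 + 3\right)^{2} = 4^{2} = 16$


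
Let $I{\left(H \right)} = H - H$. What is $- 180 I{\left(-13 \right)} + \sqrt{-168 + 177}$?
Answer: $3$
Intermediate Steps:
$I{\left(H \right)} = 0$
$- 180 I{\left(-13 \right)} + \sqrt{-168 + 177} = \left(-180\right) 0 + \sqrt{-168 + 177} = 0 + \sqrt{9} = 0 + 3 = 3$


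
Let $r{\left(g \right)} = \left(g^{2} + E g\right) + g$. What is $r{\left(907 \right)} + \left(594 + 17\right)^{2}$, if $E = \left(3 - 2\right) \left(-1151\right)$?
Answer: $152920$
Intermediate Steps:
$E = -1151$ ($E = \left(3 - 2\right) \left(-1151\right) = 1 \left(-1151\right) = -1151$)
$r{\left(g \right)} = g^{2} - 1150 g$ ($r{\left(g \right)} = \left(g^{2} - 1151 g\right) + g = g^{2} - 1150 g$)
$r{\left(907 \right)} + \left(594 + 17\right)^{2} = 907 \left(-1150 + 907\right) + \left(594 + 17\right)^{2} = 907 \left(-243\right) + 611^{2} = -220401 + 373321 = 152920$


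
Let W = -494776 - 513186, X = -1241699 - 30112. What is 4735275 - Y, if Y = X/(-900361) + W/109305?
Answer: 66573989816471686/14059137015 ≈ 4.7353e+6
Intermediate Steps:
X = -1271811
W = -1007962
Y = -109787767561/14059137015 (Y = -1271811/(-900361) - 1007962/109305 = -1271811*(-1/900361) - 1007962*1/109305 = 1271811/900361 - 1007962/109305 = -109787767561/14059137015 ≈ -7.8090)
4735275 - Y = 4735275 - 1*(-109787767561/14059137015) = 4735275 + 109787767561/14059137015 = 66573989816471686/14059137015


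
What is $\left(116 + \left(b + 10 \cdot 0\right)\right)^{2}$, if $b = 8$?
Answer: $15376$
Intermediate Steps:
$\left(116 + \left(b + 10 \cdot 0\right)\right)^{2} = \left(116 + \left(8 + 10 \cdot 0\right)\right)^{2} = \left(116 + \left(8 + 0\right)\right)^{2} = \left(116 + 8\right)^{2} = 124^{2} = 15376$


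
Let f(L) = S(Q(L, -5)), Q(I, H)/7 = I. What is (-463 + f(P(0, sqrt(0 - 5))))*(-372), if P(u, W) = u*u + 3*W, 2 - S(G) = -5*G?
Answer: 171492 - 39060*I*sqrt(5) ≈ 1.7149e+5 - 87341.0*I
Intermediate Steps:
Q(I, H) = 7*I
S(G) = 2 + 5*G (S(G) = 2 - (-5)*G = 2 + 5*G)
P(u, W) = u**2 + 3*W
f(L) = 2 + 35*L (f(L) = 2 + 5*(7*L) = 2 + 35*L)
(-463 + f(P(0, sqrt(0 - 5))))*(-372) = (-463 + (2 + 35*(0**2 + 3*sqrt(0 - 5))))*(-372) = (-463 + (2 + 35*(0 + 3*sqrt(-5))))*(-372) = (-463 + (2 + 35*(0 + 3*(I*sqrt(5)))))*(-372) = (-463 + (2 + 35*(0 + 3*I*sqrt(5))))*(-372) = (-463 + (2 + 35*(3*I*sqrt(5))))*(-372) = (-463 + (2 + 105*I*sqrt(5)))*(-372) = (-461 + 105*I*sqrt(5))*(-372) = 171492 - 39060*I*sqrt(5)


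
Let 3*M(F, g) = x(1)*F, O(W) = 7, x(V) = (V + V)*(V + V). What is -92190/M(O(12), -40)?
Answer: -19755/2 ≈ -9877.5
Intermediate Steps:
x(V) = 4*V² (x(V) = (2*V)*(2*V) = 4*V²)
M(F, g) = 4*F/3 (M(F, g) = ((4*1²)*F)/3 = ((4*1)*F)/3 = (4*F)/3 = 4*F/3)
-92190/M(O(12), -40) = -92190/((4/3)*7) = -92190/28/3 = -92190*3/28 = -19755/2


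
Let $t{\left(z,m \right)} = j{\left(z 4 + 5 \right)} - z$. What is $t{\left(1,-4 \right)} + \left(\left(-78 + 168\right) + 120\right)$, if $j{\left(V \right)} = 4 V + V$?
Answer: $254$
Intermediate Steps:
$j{\left(V \right)} = 5 V$
$t{\left(z,m \right)} = 25 + 19 z$ ($t{\left(z,m \right)} = 5 \left(z 4 + 5\right) - z = 5 \left(4 z + 5\right) - z = 5 \left(5 + 4 z\right) - z = \left(25 + 20 z\right) - z = 25 + 19 z$)
$t{\left(1,-4 \right)} + \left(\left(-78 + 168\right) + 120\right) = \left(25 + 19 \cdot 1\right) + \left(\left(-78 + 168\right) + 120\right) = \left(25 + 19\right) + \left(90 + 120\right) = 44 + 210 = 254$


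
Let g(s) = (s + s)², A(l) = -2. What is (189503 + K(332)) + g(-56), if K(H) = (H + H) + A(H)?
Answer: 202709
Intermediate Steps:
K(H) = -2 + 2*H (K(H) = (H + H) - 2 = 2*H - 2 = -2 + 2*H)
g(s) = 4*s² (g(s) = (2*s)² = 4*s²)
(189503 + K(332)) + g(-56) = (189503 + (-2 + 2*332)) + 4*(-56)² = (189503 + (-2 + 664)) + 4*3136 = (189503 + 662) + 12544 = 190165 + 12544 = 202709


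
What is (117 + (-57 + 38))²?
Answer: 9604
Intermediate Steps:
(117 + (-57 + 38))² = (117 - 19)² = 98² = 9604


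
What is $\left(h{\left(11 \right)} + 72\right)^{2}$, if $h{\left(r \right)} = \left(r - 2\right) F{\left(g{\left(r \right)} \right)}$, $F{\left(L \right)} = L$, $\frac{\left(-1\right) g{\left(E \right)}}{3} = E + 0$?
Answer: $50625$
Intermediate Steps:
$g{\left(E \right)} = - 3 E$ ($g{\left(E \right)} = - 3 \left(E + 0\right) = - 3 E$)
$h{\left(r \right)} = - 3 r \left(-2 + r\right)$ ($h{\left(r \right)} = \left(r - 2\right) \left(- 3 r\right) = \left(-2 + r\right) \left(- 3 r\right) = - 3 r \left(-2 + r\right)$)
$\left(h{\left(11 \right)} + 72\right)^{2} = \left(3 \cdot 11 \left(2 - 11\right) + 72\right)^{2} = \left(3 \cdot 11 \left(-9\right) + 72\right)^{2} = \left(-297 + 72\right)^{2} = \left(-225\right)^{2} = 50625$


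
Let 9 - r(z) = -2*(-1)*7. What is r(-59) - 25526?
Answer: -25531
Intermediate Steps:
r(z) = -5 (r(z) = 9 - (-2*(-1))*7 = 9 - 2*7 = 9 - 1*14 = 9 - 14 = -5)
r(-59) - 25526 = -5 - 25526 = -25531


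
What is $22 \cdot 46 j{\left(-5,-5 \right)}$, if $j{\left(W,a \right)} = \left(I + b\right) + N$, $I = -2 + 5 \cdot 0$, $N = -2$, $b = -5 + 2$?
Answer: $-7084$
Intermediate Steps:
$b = -3$
$I = -2$ ($I = -2 + 0 = -2$)
$j{\left(W,a \right)} = -7$ ($j{\left(W,a \right)} = \left(-2 - 3\right) - 2 = -5 - 2 = -7$)
$22 \cdot 46 j{\left(-5,-5 \right)} = 22 \cdot 46 \left(-7\right) = 1012 \left(-7\right) = -7084$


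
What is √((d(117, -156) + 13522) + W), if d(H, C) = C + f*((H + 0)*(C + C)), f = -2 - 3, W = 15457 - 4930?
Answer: √206413 ≈ 454.33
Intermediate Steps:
W = 10527
f = -5
d(H, C) = C - 10*C*H (d(H, C) = C - 5*(H + 0)*(C + C) = C - 5*H*2*C = C - 10*C*H)
√((d(117, -156) + 13522) + W) = √((-156*(1 - 10*117) + 13522) + 10527) = √((-156*(1 - 1170) + 13522) + 10527) = √((-156*(-1169) + 13522) + 10527) = √((182364 + 13522) + 10527) = √(195886 + 10527) = √206413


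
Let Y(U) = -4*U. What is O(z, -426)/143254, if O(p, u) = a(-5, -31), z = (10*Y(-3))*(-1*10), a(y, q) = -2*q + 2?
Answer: 32/71627 ≈ 0.00044676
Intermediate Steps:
a(y, q) = 2 - 2*q
z = -1200 (z = (10*(-4*(-3)))*(-1*10) = (10*12)*(-10) = 120*(-10) = -1200)
O(p, u) = 64 (O(p, u) = 2 - 2*(-31) = 2 + 62 = 64)
O(z, -426)/143254 = 64/143254 = 64*(1/143254) = 32/71627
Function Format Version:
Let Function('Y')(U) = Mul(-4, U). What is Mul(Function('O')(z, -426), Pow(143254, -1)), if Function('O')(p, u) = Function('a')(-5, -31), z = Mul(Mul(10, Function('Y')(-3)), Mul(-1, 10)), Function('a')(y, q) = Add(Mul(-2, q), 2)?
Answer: Rational(32, 71627) ≈ 0.00044676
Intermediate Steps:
Function('a')(y, q) = Add(2, Mul(-2, q))
z = -1200 (z = Mul(Mul(10, Mul(-4, -3)), Mul(-1, 10)) = Mul(Mul(10, 12), -10) = Mul(120, -10) = -1200)
Function('O')(p, u) = 64 (Function('O')(p, u) = Add(2, Mul(-2, -31)) = Add(2, 62) = 64)
Mul(Function('O')(z, -426), Pow(143254, -1)) = Mul(64, Pow(143254, -1)) = Mul(64, Rational(1, 143254)) = Rational(32, 71627)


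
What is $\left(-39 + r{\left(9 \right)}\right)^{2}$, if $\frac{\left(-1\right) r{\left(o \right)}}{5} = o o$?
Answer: $197136$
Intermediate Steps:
$r{\left(o \right)} = - 5 o^{2}$ ($r{\left(o \right)} = - 5 o o = - 5 o^{2}$)
$\left(-39 + r{\left(9 \right)}\right)^{2} = \left(-39 - 5 \cdot 9^{2}\right)^{2} = \left(-39 - 405\right)^{2} = \left(-444\right)^{2} = 197136$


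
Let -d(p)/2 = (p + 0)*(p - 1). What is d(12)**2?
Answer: 69696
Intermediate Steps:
d(p) = -2*p*(-1 + p) (d(p) = -2*(p + 0)*(p - 1) = -2*p*(-1 + p))
d(12)**2 = (2*12*(1 - 1*12))**2 = (2*12*(1 - 12))**2 = (2*12*(-11))**2 = (-264)**2 = 69696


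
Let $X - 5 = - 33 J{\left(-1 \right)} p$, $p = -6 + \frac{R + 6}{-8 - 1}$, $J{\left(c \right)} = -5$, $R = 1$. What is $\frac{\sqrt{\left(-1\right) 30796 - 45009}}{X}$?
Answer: $- \frac{3 i \sqrt{75805}}{3340} \approx - 0.2473 i$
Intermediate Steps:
$p = - \frac{61}{9}$ ($p = -6 + \frac{1 + 6}{-8 - 1} = -6 + \frac{7}{-9} = -6 + 7 \left(- \frac{1}{9}\right) = -6 - \frac{7}{9} = - \frac{61}{9} \approx -6.7778$)
$X = - \frac{3340}{3}$ ($X = 5 + \left(-33\right) \left(-5\right) \left(- \frac{61}{9}\right) = 5 + 165 \left(- \frac{61}{9}\right) = 5 - \frac{3355}{3} = - \frac{3340}{3} \approx -1113.3$)
$\frac{\sqrt{\left(-1\right) 30796 - 45009}}{X} = \frac{\sqrt{\left(-1\right) 30796 - 45009}}{- \frac{3340}{3}} = \sqrt{-30796 - 45009} \left(- \frac{3}{3340}\right) = \sqrt{-75805} \left(- \frac{3}{3340}\right) = i \sqrt{75805} \left(- \frac{3}{3340}\right) = - \frac{3 i \sqrt{75805}}{3340}$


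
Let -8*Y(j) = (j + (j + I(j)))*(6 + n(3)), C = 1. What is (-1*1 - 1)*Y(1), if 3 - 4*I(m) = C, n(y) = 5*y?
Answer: 105/8 ≈ 13.125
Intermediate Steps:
I(m) = ½ (I(m) = ¾ - ¼*1 = ¾ - ¼ = ½)
Y(j) = -21/16 - 21*j/4 (Y(j) = -(j + (j + ½))*(6 + 5*3)/8 = -(j + (½ + j))*(6 + 15)/8 = -(½ + 2*j)*21/8 = -(21/2 + 42*j)/8 = -21/16 - 21*j/4)
(-1*1 - 1)*Y(1) = (-1*1 - 1)*(-21/16 - 21/4*1) = (-1 - 1)*(-21/16 - 21/4) = -2*(-105/16) = 105/8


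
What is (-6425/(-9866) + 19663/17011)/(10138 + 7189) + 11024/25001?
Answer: 32065369326713881/72702896099574002 ≈ 0.44105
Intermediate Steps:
(-6425/(-9866) + 19663/17011)/(10138 + 7189) + 11024/25001 = (-6425*(-1/9866) + 19663*(1/17011))/17327 + 11024*(1/25001) = (6425/9866 + 19663/17011)*(1/17327) + 11024/25001 = (303290833/167830526)*(1/17327) + 11024/25001 = 303290833/2907999524002 + 11024/25001 = 32065369326713881/72702896099574002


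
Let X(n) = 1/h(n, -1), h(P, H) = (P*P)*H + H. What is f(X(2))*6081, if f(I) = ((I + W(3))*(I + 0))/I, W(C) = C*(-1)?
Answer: -97296/5 ≈ -19459.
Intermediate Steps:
W(C) = -C
h(P, H) = H + H*P**2 (h(P, H) = P**2*H + H = H*P**2 + H = H + H*P**2)
X(n) = 1/(-1 - n**2) (X(n) = 1/(-(1 + n**2)) = 1/(-1 - n**2))
f(I) = -3 + I (f(I) = ((I - 1*3)*(I + 0))/I = ((I - 3)*I)/I = ((-3 + I)*I)/I = (I*(-3 + I))/I = -3 + I)
f(X(2))*6081 = (-3 - 1/(1 + 2**2))*6081 = (-3 - 1/(1 + 4))*6081 = (-3 - 1/5)*6081 = -16/5*6081 = -97296/5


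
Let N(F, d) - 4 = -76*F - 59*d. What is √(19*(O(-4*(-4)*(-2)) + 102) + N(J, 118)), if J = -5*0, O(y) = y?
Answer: 2*I*√1407 ≈ 75.02*I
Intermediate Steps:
J = 0
N(F, d) = 4 - 76*F - 59*d (N(F, d) = 4 + (-76*F - 59*d) = 4 - 76*F - 59*d)
√(19*(O(-4*(-4)*(-2)) + 102) + N(J, 118)) = √(19*(-4*(-4)*(-2) + 102) + (4 - 76*0 - 59*118)) = √(19*(16*(-2) + 102) + (4 + 0 - 6962)) = √(19*(-32 + 102) - 6958) = √(19*70 - 6958) = √(1330 - 6958) = √(-5628) = 2*I*√1407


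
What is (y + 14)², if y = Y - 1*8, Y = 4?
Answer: 100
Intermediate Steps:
y = -4 (y = 4 - 1*8 = 4 - 8 = -4)
(y + 14)² = (-4 + 14)² = 10² = 100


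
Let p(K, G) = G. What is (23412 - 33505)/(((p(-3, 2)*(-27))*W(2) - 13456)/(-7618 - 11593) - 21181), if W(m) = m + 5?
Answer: 193896623/406894357 ≈ 0.47653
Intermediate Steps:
W(m) = 5 + m
(23412 - 33505)/(((p(-3, 2)*(-27))*W(2) - 13456)/(-7618 - 11593) - 21181) = (23412 - 33505)/(((2*(-27))*(5 + 2) - 13456)/(-7618 - 11593) - 21181) = -10093/((-54*7 - 13456)/(-19211) - 21181) = -10093/((-378 - 13456)*(-1/19211) - 21181) = -10093/(-13834*(-1/19211) - 21181) = -10093/(13834/19211 - 21181) = -10093/(-406894357/19211) = -10093*(-19211/406894357) = 193896623/406894357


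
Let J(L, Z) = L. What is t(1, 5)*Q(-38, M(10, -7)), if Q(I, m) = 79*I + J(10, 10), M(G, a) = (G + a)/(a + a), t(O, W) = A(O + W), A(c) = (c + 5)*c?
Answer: -197472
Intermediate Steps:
A(c) = c*(5 + c) (A(c) = (5 + c)*c = c*(5 + c))
t(O, W) = (O + W)*(5 + O + W) (t(O, W) = (O + W)*(5 + (O + W)) = (O + W)*(5 + O + W))
M(G, a) = (G + a)/(2*a) (M(G, a) = (G + a)/((2*a)) = (G + a)*(1/(2*a)) = (G + a)/(2*a))
Q(I, m) = 10 + 79*I (Q(I, m) = 79*I + 10 = 10 + 79*I)
t(1, 5)*Q(-38, M(10, -7)) = ((1 + 5)*(5 + 1 + 5))*(10 + 79*(-38)) = (6*11)*(10 - 3002) = 66*(-2992) = -197472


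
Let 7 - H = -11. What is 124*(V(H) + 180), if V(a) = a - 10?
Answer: 23312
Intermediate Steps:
H = 18 (H = 7 - 1*(-11) = 7 + 11 = 18)
V(a) = -10 + a
124*(V(H) + 180) = 124*((-10 + 18) + 180) = 124*(8 + 180) = 124*188 = 23312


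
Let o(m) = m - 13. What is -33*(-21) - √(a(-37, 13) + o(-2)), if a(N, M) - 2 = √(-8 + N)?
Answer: 693 - √(-13 + 3*I*√5) ≈ 692.1 - 3.7168*I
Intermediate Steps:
a(N, M) = 2 + √(-8 + N)
o(m) = -13 + m
-33*(-21) - √(a(-37, 13) + o(-2)) = -33*(-21) - √((2 + √(-8 - 37)) + (-13 - 2)) = 693 - √((2 + √(-45)) - 15) = 693 - √((2 + 3*I*√5) - 15) = 693 - √(-13 + 3*I*√5)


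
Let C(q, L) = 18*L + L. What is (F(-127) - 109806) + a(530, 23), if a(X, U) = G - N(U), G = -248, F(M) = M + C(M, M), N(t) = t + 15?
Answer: -112632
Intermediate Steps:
C(q, L) = 19*L
N(t) = 15 + t
F(M) = 20*M (F(M) = M + 19*M = 20*M)
a(X, U) = -263 - U (a(X, U) = -248 - (15 + U) = -248 + (-15 - U) = -263 - U)
(F(-127) - 109806) + a(530, 23) = (20*(-127) - 109806) + (-263 - 1*23) = (-2540 - 109806) + (-263 - 23) = -112346 - 286 = -112632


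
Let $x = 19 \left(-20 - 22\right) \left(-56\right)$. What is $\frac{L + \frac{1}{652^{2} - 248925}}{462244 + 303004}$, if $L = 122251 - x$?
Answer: $\frac{6832485889}{67410313696} \approx 0.10136$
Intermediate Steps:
$x = 44688$ ($x = 19 \left(-20 - 22\right) \left(-56\right) = 19 \left(-42\right) \left(-56\right) = \left(-798\right) \left(-56\right) = 44688$)
$L = 77563$ ($L = 122251 - 44688 = 77563$)
$\frac{L + \frac{1}{652^{2} - 248925}}{462244 + 303004} = \frac{77563 + \frac{1}{652^{2} - 248925}}{462244 + 303004} = \frac{77563 + \frac{1}{425104 - 248925}}{765248} = \left(77563 + \frac{1}{176179}\right) \frac{1}{765248} = \frac{13664971778}{176179} \cdot \frac{1}{765248} = \frac{6832485889}{67410313696}$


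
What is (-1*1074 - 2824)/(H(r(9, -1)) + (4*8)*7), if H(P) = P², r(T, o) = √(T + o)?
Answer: -1949/116 ≈ -16.802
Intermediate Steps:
(-1*1074 - 2824)/(H(r(9, -1)) + (4*8)*7) = (-1*1074 - 2824)/((√(9 - 1))² + (4*8)*7) = (-1074 - 2824)/((√8)² + 32*7) = -3898/((2*√2)² + 224) = -3898/(8 + 224) = -3898/232 = -3898*1/232 = -1949/116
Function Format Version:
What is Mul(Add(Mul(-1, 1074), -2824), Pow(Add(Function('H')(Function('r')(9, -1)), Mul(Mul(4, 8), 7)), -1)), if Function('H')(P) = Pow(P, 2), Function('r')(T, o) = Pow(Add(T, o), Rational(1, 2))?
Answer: Rational(-1949, 116) ≈ -16.802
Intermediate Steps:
Mul(Add(Mul(-1, 1074), -2824), Pow(Add(Function('H')(Function('r')(9, -1)), Mul(Mul(4, 8), 7)), -1)) = Mul(Add(Mul(-1, 1074), -2824), Pow(Add(Pow(Pow(Add(9, -1), Rational(1, 2)), 2), Mul(Mul(4, 8), 7)), -1)) = Mul(Add(-1074, -2824), Pow(Add(Pow(Pow(8, Rational(1, 2)), 2), Mul(32, 7)), -1)) = Mul(-3898, Pow(Add(Pow(Mul(2, Pow(2, Rational(1, 2))), 2), 224), -1)) = Mul(-3898, Pow(Add(8, 224), -1)) = Mul(-3898, Pow(232, -1)) = Mul(-3898, Rational(1, 232)) = Rational(-1949, 116)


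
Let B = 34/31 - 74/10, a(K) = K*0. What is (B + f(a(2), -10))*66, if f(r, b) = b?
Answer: -166782/155 ≈ -1076.0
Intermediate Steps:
a(K) = 0
B = -977/155 (B = 34*(1/31) - 74*⅒ = 34/31 - 37/5 = -977/155 ≈ -6.3032)
(B + f(a(2), -10))*66 = (-977/155 - 10)*66 = -2527/155*66 = -166782/155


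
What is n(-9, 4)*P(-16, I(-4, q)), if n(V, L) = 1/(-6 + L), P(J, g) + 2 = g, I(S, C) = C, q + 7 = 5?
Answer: 2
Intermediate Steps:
q = -2 (q = -7 + 5 = -2)
P(J, g) = -2 + g
n(-9, 4)*P(-16, I(-4, q)) = (-2 - 2)/(-6 + 4) = -4/(-2) = -1/2*(-4) = 2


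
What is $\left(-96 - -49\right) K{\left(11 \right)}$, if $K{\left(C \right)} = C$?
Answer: $-517$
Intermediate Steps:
$\left(-96 - -49\right) K{\left(11 \right)} = \left(-96 - -49\right) 11 = \left(-96 + 49\right) 11 = \left(-47\right) 11 = -517$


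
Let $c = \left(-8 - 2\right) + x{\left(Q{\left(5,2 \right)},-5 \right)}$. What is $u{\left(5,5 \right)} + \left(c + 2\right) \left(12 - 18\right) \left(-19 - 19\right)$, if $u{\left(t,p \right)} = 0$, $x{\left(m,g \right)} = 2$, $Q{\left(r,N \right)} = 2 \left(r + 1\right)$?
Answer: $-1368$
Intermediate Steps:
$Q{\left(r,N \right)} = 2 + 2 r$ ($Q{\left(r,N \right)} = 2 \left(1 + r\right) = 2 + 2 r$)
$c = -8$ ($c = \left(-8 - 2\right) + 2 = -10 + 2 = -8$)
$u{\left(5,5 \right)} + \left(c + 2\right) \left(12 - 18\right) \left(-19 - 19\right) = 0 + \left(-8 + 2\right) \left(12 - 18\right) \left(-19 - 19\right) = 0 - 6 \left(\left(-6\right) \left(-38\right)\right) = 0 - 1368 = -1368$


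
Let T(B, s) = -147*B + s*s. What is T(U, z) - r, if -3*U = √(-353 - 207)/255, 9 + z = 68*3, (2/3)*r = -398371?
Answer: 1271163/2 + 196*I*√35/255 ≈ 6.3558e+5 + 4.5473*I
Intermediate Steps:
r = -1195113/2 (r = (3/2)*(-398371) = -1195113/2 ≈ -5.9756e+5)
z = 195 (z = -9 + 68*3 = -9 + 204 = 195)
U = -4*I*√35/765 (U = -√(-353 - 207)/(3*255) = -√(-560)/(3*255) = -4*I*√35/(3*255) = -4*I*√35/765 ≈ -0.030934*I)
T(B, s) = s² - 147*B (T(B, s) = -147*B + s² = s² - 147*B)
T(U, z) - r = (195² - (-196)*I*√35/255) - 1*(-1195113/2) = (38025 + 196*I*√35/255) + 1195113/2 = 1271163/2 + 196*I*√35/255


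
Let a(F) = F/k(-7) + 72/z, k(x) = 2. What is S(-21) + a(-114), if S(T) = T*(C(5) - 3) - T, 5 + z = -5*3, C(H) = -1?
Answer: 222/5 ≈ 44.400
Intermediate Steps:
z = -20 (z = -5 - 5*3 = -5 - 15 = -20)
a(F) = -18/5 + F/2 (a(F) = F/2 + 72/(-20) = F*(1/2) + 72*(-1/20) = F/2 - 18/5 = -18/5 + F/2)
S(T) = -5*T (S(T) = T*(-1 - 3) - T = T*(-4) - T = -4*T - T = -5*T)
S(-21) + a(-114) = -5*(-21) + (-18/5 + (1/2)*(-114)) = 105 + (-18/5 - 57) = 105 - 303/5 = 222/5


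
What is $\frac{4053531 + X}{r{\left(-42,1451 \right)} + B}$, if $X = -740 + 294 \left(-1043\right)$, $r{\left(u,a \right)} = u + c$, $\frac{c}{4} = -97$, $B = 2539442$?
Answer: $\frac{3746149}{2539012} \approx 1.4754$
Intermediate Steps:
$c = -388$ ($c = 4 \left(-97\right) = -388$)
$r{\left(u,a \right)} = -388 + u$ ($r{\left(u,a \right)} = u - 388 = -388 + u$)
$X = -307382$ ($X = -740 - 306642 = -307382$)
$\frac{4053531 + X}{r{\left(-42,1451 \right)} + B} = \frac{4053531 - 307382}{\left(-388 - 42\right) + 2539442} = \frac{3746149}{-430 + 2539442} = \frac{3746149}{2539012}$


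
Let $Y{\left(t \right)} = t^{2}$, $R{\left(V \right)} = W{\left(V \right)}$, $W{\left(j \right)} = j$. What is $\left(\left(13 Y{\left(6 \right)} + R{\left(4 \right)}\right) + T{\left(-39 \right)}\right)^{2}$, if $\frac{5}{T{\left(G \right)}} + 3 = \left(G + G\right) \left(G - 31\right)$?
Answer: $\frac{6634276852681}{29778849} \approx 2.2278 \cdot 10^{5}$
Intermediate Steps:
$R{\left(V \right)} = V$
$T{\left(G \right)} = \frac{5}{-3 + 2 G \left(-31 + G\right)}$ ($T{\left(G \right)} = \frac{5}{-3 + \left(G + G\right) \left(G - 31\right)} = \frac{5}{-3 + 2 G \left(-31 + G\right)}$)
$\left(\left(13 Y{\left(6 \right)} + R{\left(4 \right)}\right) + T{\left(-39 \right)}\right)^{2} = \left(\left(13 \cdot 6^{2} + 4\right) + \frac{5}{-3 - -2418 + 2 \left(-39\right)^{2}}\right)^{2} = \left(\left(13 \cdot 36 + 4\right) + \frac{5}{-3 + 2418 + 2 \cdot 1521}\right)^{2} = \left(\left(468 + 4\right) + \frac{5}{-3 + 2418 + 3042}\right)^{2} = \left(472 + \frac{5}{5457}\right)^{2} = \left(\frac{2575709}{5457}\right)^{2} = \frac{6634276852681}{29778849}$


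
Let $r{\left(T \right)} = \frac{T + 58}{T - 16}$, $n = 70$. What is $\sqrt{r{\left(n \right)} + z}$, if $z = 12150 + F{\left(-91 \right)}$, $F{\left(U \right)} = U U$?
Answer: $\frac{17 \sqrt{5727}}{9} \approx 142.95$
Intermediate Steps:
$r{\left(T \right)} = \frac{58 + T}{-16 + T}$
$F{\left(U \right)} = U^{2}$
$z = 20431$ ($z = 12150 + \left(-91\right)^{2} = 12150 + 8281 = 20431$)
$\sqrt{r{\left(n \right)} + z} = \sqrt{\frac{58 + 70}{-16 + 70} + 20431} = \sqrt{\frac{1}{54} \cdot 128 + 20431} = \sqrt{\frac{64}{27} + 20431} = \sqrt{\frac{551701}{27}} = \frac{17 \sqrt{5727}}{9}$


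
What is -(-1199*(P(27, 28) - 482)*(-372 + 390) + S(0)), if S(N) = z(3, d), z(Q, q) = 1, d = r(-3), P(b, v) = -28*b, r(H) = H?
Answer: -26718517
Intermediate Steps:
d = -3
S(N) = 1
-(-1199*(P(27, 28) - 482)*(-372 + 390) + S(0)) = -(-1199*(-28*27 - 482)*(-372 + 390) + 1) = -(-1199*(-756 - 482)*18 + 1) = -(-(-1484362)*18 + 1) = -(-1199*(-22284) + 1) = -(26718516 + 1) = -1*26718517 = -26718517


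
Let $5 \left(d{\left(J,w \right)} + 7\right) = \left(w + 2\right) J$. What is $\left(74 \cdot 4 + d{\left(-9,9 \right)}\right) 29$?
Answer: $\frac{39034}{5} \approx 7806.8$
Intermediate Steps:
$d{\left(J,w \right)} = -7 + \frac{J \left(2 + w\right)}{5}$ ($d{\left(J,w \right)} = -7 + \frac{\left(w + 2\right) J}{5} = -7 + \frac{\left(2 + w\right) J}{5} = -7 + \frac{J \left(2 + w\right)}{5}$)
$\left(74 \cdot 4 + d{\left(-9,9 \right)}\right) 29 = \left(74 \cdot 4 + \left(-7 + \frac{2}{5} \left(-9\right) + \frac{1}{5} \left(-9\right) 9\right)\right) 29 = \left(296 - \frac{134}{5}\right) 29 = \frac{1346}{5} \cdot 29 = \frac{39034}{5}$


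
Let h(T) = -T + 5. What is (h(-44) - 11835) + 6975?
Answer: -4811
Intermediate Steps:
h(T) = 5 - T
(h(-44) - 11835) + 6975 = ((5 - 1*(-44)) - 11835) + 6975 = ((5 + 44) - 11835) + 6975 = (49 - 11835) + 6975 = -11786 + 6975 = -4811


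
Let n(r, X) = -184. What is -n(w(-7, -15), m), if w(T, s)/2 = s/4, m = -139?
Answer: 184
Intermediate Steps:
w(T, s) = s/2 (w(T, s) = 2*(s/4) = s/2)
-n(w(-7, -15), m) = -1*(-184) = 184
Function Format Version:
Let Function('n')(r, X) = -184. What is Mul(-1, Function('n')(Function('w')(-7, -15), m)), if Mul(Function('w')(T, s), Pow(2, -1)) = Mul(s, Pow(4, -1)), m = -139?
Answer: 184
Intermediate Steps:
Function('w')(T, s) = Mul(Rational(1, 2), s) (Function('w')(T, s) = Mul(2, Mul(s, Pow(4, -1))) = Mul(2, Mul(s, Rational(1, 4))) = Mul(2, Mul(Rational(1, 4), s)) = Mul(Rational(1, 2), s))
Mul(-1, Function('n')(Function('w')(-7, -15), m)) = Mul(-1, -184) = 184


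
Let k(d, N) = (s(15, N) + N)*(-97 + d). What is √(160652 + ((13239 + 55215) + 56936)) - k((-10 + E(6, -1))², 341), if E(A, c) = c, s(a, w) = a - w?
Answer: -360 + √286042 ≈ 174.83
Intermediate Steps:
k(d, N) = -1455 + 15*d (k(d, N) = ((15 - N) + N)*(-97 + d) = 15*(-97 + d) = -1455 + 15*d)
√(160652 + ((13239 + 55215) + 56936)) - k((-10 + E(6, -1))², 341) = √(160652 + ((13239 + 55215) + 56936)) - (-1455 + 15*(-10 - 1)²) = √(160652 + (68454 + 56936)) - (-1455 + 15*(-11)²) = √(160652 + 125390) - (-1455 + 15*121) = √286042 - (-1455 + 1815) = √286042 - 1*360 = √286042 - 360 = -360 + √286042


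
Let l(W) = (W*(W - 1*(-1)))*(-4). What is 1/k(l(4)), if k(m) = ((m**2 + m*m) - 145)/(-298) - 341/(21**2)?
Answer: -131418/5682473 ≈ -0.023127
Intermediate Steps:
l(W) = -4*W*(1 + W) (l(W) = (W*(W + 1))*(-4) = (W*(1 + W))*(-4) = -4*W*(1 + W))
k(m) = -37673/131418 - m**2/149 (k(m) = ((m**2 + m**2) - 145)*(-1/298) - 341/441 = (2*m**2 - 145)*(-1/298) - 341*1/441 = (-145 + 2*m**2)*(-1/298) - 341/441 = (145/298 - m**2/149) - 341/441 = -37673/131418 - m**2/149)
1/k(l(4)) = 1/(-37673/131418 - 256*(1 + 4)**2/149) = 1/(-37673/131418 - (-4*4*5)**2/149) = 1/(-37673/131418 - 1/149*(-80)**2) = 1/(-37673/131418 - 1/149*6400) = 1/(-37673/131418 - 6400/149) = 1/(-5682473/131418) = -131418/5682473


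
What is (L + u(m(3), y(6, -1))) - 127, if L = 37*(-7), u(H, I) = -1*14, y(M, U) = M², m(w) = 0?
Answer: -400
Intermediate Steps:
u(H, I) = -14
L = -259
(L + u(m(3), y(6, -1))) - 127 = (-259 - 14) - 127 = -273 - 127 = -400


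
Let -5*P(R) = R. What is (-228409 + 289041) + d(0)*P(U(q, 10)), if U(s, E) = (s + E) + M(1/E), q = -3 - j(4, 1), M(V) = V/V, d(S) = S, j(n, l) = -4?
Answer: 60632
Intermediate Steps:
M(V) = 1
q = 1 (q = -3 - 1*(-4) = -3 + 4 = 1)
U(s, E) = 1 + E + s (U(s, E) = (s + E) + 1 = (E + s) + 1 = 1 + E + s)
P(R) = -R/5
(-228409 + 289041) + d(0)*P(U(q, 10)) = (-228409 + 289041) + 0*(-(1 + 10 + 1)/5) = 60632 + 0*(-⅕*12) = 60632 + 0*(-12/5) = 60632 + 0 = 60632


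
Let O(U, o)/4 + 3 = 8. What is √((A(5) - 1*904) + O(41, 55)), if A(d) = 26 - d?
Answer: I*√863 ≈ 29.377*I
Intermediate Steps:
O(U, o) = 20 (O(U, o) = -12 + 4*8 = -12 + 32 = 20)
√((A(5) - 1*904) + O(41, 55)) = √(((26 - 1*5) - 1*904) + 20) = √(((26 - 5) - 904) + 20) = √((21 - 904) + 20) = √(-883 + 20) = √(-863) = I*√863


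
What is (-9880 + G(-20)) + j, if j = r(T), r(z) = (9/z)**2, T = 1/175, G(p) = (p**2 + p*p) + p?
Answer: 2471525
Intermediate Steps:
G(p) = p + 2*p**2 (G(p) = (p**2 + p**2) + p = 2*p**2 + p = p + 2*p**2)
T = 1/175 ≈ 0.0057143
r(z) = 81/z**2
j = 2480625 (j = 81/175**(-2) = 81*30625 = 2480625)
(-9880 + G(-20)) + j = (-9880 - 20*(1 + 2*(-20))) + 2480625 = (-9880 - 20*(1 - 40)) + 2480625 = (-9880 - 20*(-39)) + 2480625 = (-9880 + 780) + 2480625 = -9100 + 2480625 = 2471525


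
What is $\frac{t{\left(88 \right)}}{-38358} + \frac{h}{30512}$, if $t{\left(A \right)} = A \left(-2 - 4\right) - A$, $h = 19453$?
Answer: $\frac{382486783}{585189648} \approx 0.65361$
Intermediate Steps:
$t{\left(A \right)} = - 7 A$ ($t{\left(A \right)} = A \left(-6\right) - A = - 6 A - A = - 7 A$)
$\frac{t{\left(88 \right)}}{-38358} + \frac{h}{30512} = \frac{\left(-7\right) 88}{-38358} + \frac{19453}{30512} = \left(-616\right) \left(- \frac{1}{38358}\right) + 19453 \cdot \frac{1}{30512} = \frac{308}{19179} + \frac{19453}{30512} = \frac{382486783}{585189648}$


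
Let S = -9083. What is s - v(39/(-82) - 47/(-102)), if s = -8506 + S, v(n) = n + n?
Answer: -36778537/2091 ≈ -17589.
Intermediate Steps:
v(n) = 2*n
s = -17589 (s = -8506 - 9083 = -17589)
s - v(39/(-82) - 47/(-102)) = -17589 - 2*(39/(-82) - 47/(-102)) = -17589 - 2*(39*(-1/82) - 47*(-1/102)) = -17589 - 2*(-39/82 + 47/102) = -17589 - 2*(-31)/2091 = -17589 - 1*(-62/2091) = -17589 + 62/2091 = -36778537/2091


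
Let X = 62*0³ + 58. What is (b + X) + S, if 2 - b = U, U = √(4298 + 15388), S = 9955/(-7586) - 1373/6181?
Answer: 2741396527/46889066 - √19686 ≈ -81.841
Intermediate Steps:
S = -71947433/46889066 (S = 9955*(-1/7586) - 1373*1/6181 = -9955/7586 - 1373/6181 = -71947433/46889066 ≈ -1.5344)
U = √19686 ≈ 140.31
b = 2 - √19686 ≈ -138.31
X = 58 (X = 62*0 + 58 = 0 + 58 = 58)
(b + X) + S = ((2 - √19686) + 58) - 71947433/46889066 = (60 - √19686) - 71947433/46889066 = 2741396527/46889066 - √19686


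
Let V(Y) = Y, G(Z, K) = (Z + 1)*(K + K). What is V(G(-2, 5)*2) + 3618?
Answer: 3598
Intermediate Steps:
G(Z, K) = 2*K*(1 + Z) (G(Z, K) = (1 + Z)*(2*K) = 2*K*(1 + Z))
V(G(-2, 5)*2) + 3618 = (2*5*(1 - 2))*2 + 3618 = (2*5*(-1))*2 + 3618 = -10*2 + 3618 = -20 + 3618 = 3598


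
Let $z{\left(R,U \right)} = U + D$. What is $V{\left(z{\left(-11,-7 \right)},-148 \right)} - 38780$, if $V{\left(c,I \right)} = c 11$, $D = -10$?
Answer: $-38967$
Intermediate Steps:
$z{\left(R,U \right)} = -10 + U$ ($z{\left(R,U \right)} = U - 10 = -10 + U$)
$V{\left(c,I \right)} = 11 c$
$V{\left(z{\left(-11,-7 \right)},-148 \right)} - 38780 = 11 \left(-10 - 7\right) - 38780 = 11 \left(-17\right) - 38780 = -187 - 38780 = -38967$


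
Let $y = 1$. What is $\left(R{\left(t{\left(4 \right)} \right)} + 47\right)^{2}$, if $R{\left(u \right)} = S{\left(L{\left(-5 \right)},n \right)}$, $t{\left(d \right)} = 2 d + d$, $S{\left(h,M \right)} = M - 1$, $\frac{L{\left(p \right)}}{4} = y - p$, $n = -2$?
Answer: $1936$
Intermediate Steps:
$L{\left(p \right)} = 4 - 4 p$ ($L{\left(p \right)} = 4 \left(1 - p\right) = 4 - 4 p$)
$S{\left(h,M \right)} = -1 + M$ ($S{\left(h,M \right)} = M - 1 = -1 + M$)
$t{\left(d \right)} = 3 d$
$R{\left(u \right)} = -3$ ($R{\left(u \right)} = -1 - 2 = -3$)
$\left(R{\left(t{\left(4 \right)} \right)} + 47\right)^{2} = \left(-3 + 47\right)^{2} = 44^{2} = 1936$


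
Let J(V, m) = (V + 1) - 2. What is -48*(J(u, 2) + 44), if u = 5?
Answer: -2304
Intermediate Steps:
J(V, m) = -1 + V (J(V, m) = (1 + V) - 2 = -1 + V)
-48*(J(u, 2) + 44) = -48*((-1 + 5) + 44) = -48*(4 + 44) = -48*48 = -2304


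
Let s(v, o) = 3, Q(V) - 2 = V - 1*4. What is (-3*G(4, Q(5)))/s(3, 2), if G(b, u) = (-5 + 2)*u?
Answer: 9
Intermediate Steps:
Q(V) = -2 + V (Q(V) = 2 + (V - 1*4) = 2 + (V - 4) = 2 + (-4 + V) = -2 + V)
G(b, u) = -3*u
(-3*G(4, Q(5)))/s(3, 2) = -(-9)*(-2 + 5)/3 = -(-9)*3*(1/3) = -3*(-9)*(1/3) = 27*(1/3) = 9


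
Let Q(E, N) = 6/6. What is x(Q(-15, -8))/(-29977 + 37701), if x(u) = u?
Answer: 1/7724 ≈ 0.00012947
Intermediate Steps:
Q(E, N) = 1 (Q(E, N) = 6*(⅙) = 1)
x(Q(-15, -8))/(-29977 + 37701) = 1/(-29977 + 37701) = 1/7724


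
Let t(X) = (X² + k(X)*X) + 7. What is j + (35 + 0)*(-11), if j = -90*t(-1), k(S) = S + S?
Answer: -1285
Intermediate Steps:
k(S) = 2*S
t(X) = 7 + 3*X² (t(X) = (X² + (2*X)*X) + 7 = (X² + 2*X²) + 7 = 3*X² + 7 = 7 + 3*X²)
j = -900 (j = -90*(7 + 3*(-1)²) = -90*(7 + 3*1) = -90*(7 + 3) = -90*10 = -900)
j + (35 + 0)*(-11) = -900 + (35 + 0)*(-11) = -900 + 35*(-11) = -900 - 385 = -1285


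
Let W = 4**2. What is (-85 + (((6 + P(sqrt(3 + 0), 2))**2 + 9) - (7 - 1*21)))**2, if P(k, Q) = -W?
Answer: 1444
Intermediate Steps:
W = 16
P(k, Q) = -16 (P(k, Q) = -1*16 = -16)
(-85 + (((6 + P(sqrt(3 + 0), 2))**2 + 9) - (7 - 1*21)))**2 = (-85 + (((6 - 16)**2 + 9) - (7 - 1*21)))**2 = (-85 + (((-10)**2 + 9) - (7 - 21)))**2 = (-85 + ((100 + 9) - 1*(-14)))**2 = (-85 + (109 + 14))**2 = (-85 + 123)**2 = 38**2 = 1444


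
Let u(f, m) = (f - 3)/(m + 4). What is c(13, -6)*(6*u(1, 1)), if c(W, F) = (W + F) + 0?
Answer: -84/5 ≈ -16.800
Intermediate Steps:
c(W, F) = F + W (c(W, F) = (F + W) + 0 = F + W)
u(f, m) = (-3 + f)/(4 + m)
c(13, -6)*(6*u(1, 1)) = (-6 + 13)*(6*((-3 + 1)/(4 + 1))) = 7*(6*(-2/5)) = 7*(6*((⅕)*(-2))) = 7*(6*(-⅖)) = 7*(-12/5) = -84/5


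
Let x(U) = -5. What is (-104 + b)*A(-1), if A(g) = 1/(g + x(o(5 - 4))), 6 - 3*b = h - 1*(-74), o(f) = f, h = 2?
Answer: 191/9 ≈ 21.222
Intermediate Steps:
b = -70/3 (b = 2 - (2 - 1*(-74))/3 = 2 - (2 + 74)/3 = 2 - ⅓*76 = 2 - 76/3 = -70/3 ≈ -23.333)
A(g) = 1/(-5 + g) (A(g) = 1/(g - 5) = 1/(-5 + g))
(-104 + b)*A(-1) = (-104 - 70/3)/(-5 - 1) = -382/3/(-6) = -382/3*(-⅙) = 191/9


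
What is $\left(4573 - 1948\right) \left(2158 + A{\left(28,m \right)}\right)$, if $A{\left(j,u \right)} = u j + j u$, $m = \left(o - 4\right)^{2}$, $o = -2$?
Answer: $10956750$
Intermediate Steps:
$m = 36$ ($m = \left(-2 - 4\right)^{2} = \left(-6\right)^{2} = 36$)
$A{\left(j,u \right)} = 2 j u$ ($A{\left(j,u \right)} = j u + j u = 2 j u$)
$\left(4573 - 1948\right) \left(2158 + A{\left(28,m \right)}\right) = \left(4573 - 1948\right) \left(2158 + 2 \cdot 28 \cdot 36\right) = 2625 \left(2158 + 2016\right) = 2625 \cdot 4174 = 10956750$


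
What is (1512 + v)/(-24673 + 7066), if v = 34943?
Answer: -36455/17607 ≈ -2.0705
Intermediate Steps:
(1512 + v)/(-24673 + 7066) = (1512 + 34943)/(-24673 + 7066) = 36455/(-17607) = 36455*(-1/17607) = -36455/17607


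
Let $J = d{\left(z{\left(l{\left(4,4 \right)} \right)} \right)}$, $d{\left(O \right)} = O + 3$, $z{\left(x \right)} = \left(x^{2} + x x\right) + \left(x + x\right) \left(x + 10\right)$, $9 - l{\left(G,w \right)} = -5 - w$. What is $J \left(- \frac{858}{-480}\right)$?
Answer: $\frac{237237}{80} \approx 2965.5$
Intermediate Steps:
$l{\left(G,w \right)} = 14 + w$ ($l{\left(G,w \right)} = 9 - \left(-5 - w\right) = 9 + \left(5 + w\right) = 14 + w$)
$z{\left(x \right)} = 2 x^{2} + 2 x \left(10 + x\right)$ ($z{\left(x \right)} = \left(x^{2} + x^{2}\right) + 2 x \left(10 + x\right) = 2 x^{2} + 2 x \left(10 + x\right)$)
$d{\left(O \right)} = 3 + O$
$J = 1659$ ($J = 3 + 4 \left(14 + 4\right) \left(5 + \left(14 + 4\right)\right) = 3 + 4 \cdot 18 \left(5 + 18\right) = 3 + 4 \cdot 18 \cdot 23 = 3 + 1656 = 1659$)
$J \left(- \frac{858}{-480}\right) = 1659 \left(- \frac{858}{-480}\right) = 1659 \left(\left(-858\right) \left(- \frac{1}{480}\right)\right) = 1659 \cdot \frac{143}{80} = \frac{237237}{80}$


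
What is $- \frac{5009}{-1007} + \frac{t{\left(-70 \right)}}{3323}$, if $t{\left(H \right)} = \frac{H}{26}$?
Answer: $\frac{216348546}{43501393} \approx 4.9734$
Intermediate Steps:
$t{\left(H \right)} = \frac{H}{26}$ ($t{\left(H \right)} = H \frac{1}{26} = \frac{H}{26}$)
$- \frac{5009}{-1007} + \frac{t{\left(-70 \right)}}{3323} = - \frac{5009}{-1007} + \frac{\frac{1}{26} \left(-70\right)}{3323} = \left(-5009\right) \left(- \frac{1}{1007}\right) - \frac{35}{43199} = \frac{5009}{1007} - \frac{35}{43199} = \frac{216348546}{43501393}$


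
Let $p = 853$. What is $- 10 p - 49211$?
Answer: $-57741$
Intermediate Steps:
$- 10 p - 49211 = \left(-10\right) 853 - 49211 = -8530 - 49211 = -57741$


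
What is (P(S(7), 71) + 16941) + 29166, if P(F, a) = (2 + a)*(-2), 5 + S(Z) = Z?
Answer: 45961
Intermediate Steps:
S(Z) = -5 + Z
P(F, a) = -4 - 2*a
(P(S(7), 71) + 16941) + 29166 = ((-4 - 2*71) + 16941) + 29166 = ((-4 - 142) + 16941) + 29166 = (-146 + 16941) + 29166 = 16795 + 29166 = 45961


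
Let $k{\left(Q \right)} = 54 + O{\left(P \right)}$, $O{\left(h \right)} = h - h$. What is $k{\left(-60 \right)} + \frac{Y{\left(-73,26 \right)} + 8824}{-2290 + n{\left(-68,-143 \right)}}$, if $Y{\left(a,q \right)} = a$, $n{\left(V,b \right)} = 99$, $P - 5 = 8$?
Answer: $\frac{109563}{2191} \approx 50.006$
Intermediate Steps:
$P = 13$ ($P = 5 + 8 = 13$)
$O{\left(h \right)} = 0$
$k{\left(Q \right)} = 54$ ($k{\left(Q \right)} = 54 + 0 = 54$)
$k{\left(-60 \right)} + \frac{Y{\left(-73,26 \right)} + 8824}{-2290 + n{\left(-68,-143 \right)}} = 54 + \frac{-73 + 8824}{-2290 + 99} = 54 + \frac{8751}{-2191} = 54 + 8751 \left(- \frac{1}{2191}\right) = 54 - \frac{8751}{2191} = \frac{109563}{2191}$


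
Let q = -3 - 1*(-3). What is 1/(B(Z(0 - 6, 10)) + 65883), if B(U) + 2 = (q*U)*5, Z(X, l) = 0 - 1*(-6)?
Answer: 1/65881 ≈ 1.5179e-5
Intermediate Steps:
q = 0 (q = -3 + 3 = 0)
Z(X, l) = 6 (Z(X, l) = 0 + 6 = 6)
B(U) = -2 (B(U) = -2 + (0*U)*5 = -2 + 0*5 = -2 + 0 = -2)
1/(B(Z(0 - 6, 10)) + 65883) = 1/(-2 + 65883) = 1/65881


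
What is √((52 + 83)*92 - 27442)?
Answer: I*√15022 ≈ 122.56*I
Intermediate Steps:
√((52 + 83)*92 - 27442) = √(135*92 - 27442) = √(12420 - 27442) = √(-15022) = I*√15022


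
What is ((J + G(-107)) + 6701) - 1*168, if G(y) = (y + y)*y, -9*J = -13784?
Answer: 278663/9 ≈ 30963.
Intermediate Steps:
J = 13784/9 (J = -1/9*(-13784) = 13784/9 ≈ 1531.6)
G(y) = 2*y**2 (G(y) = (2*y)*y = 2*y**2)
((J + G(-107)) + 6701) - 1*168 = ((13784/9 + 2*(-107)**2) + 6701) - 1*168 = ((13784/9 + 2*11449) + 6701) - 168 = ((13784/9 + 22898) + 6701) - 168 = (219866/9 + 6701) - 168 = 280175/9 - 168 = 278663/9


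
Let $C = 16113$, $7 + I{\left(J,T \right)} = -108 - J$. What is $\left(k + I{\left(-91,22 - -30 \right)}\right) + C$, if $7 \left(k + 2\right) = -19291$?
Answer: $\frac{93318}{7} \approx 13331.0$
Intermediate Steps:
$I{\left(J,T \right)} = -115 - J$ ($I{\left(J,T \right)} = -7 - \left(108 + J\right) = -115 - J$)
$k = - \frac{19305}{7}$ ($k = -2 + \frac{1}{7} \left(-19291\right) = -2 - \frac{19291}{7} = - \frac{19305}{7} \approx -2757.9$)
$\left(k + I{\left(-91,22 - -30 \right)}\right) + C = \left(- \frac{19305}{7} - 24\right) + 16113 = - \frac{19473}{7} + 16113 = \frac{93318}{7}$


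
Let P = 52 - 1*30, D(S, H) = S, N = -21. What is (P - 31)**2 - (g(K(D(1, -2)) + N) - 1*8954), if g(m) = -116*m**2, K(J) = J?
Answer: 55435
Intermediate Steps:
P = 22 (P = 52 - 30 = 22)
(P - 31)**2 - (g(K(D(1, -2)) + N) - 1*8954) = (22 - 31)**2 - (-116*(1 - 21)**2 - 1*8954) = (-9)**2 - (-116*(-20)**2 - 8954) = 81 - (-116*400 - 8954) = 81 - (-46400 - 8954) = 81 - 1*(-55354) = 81 + 55354 = 55435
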